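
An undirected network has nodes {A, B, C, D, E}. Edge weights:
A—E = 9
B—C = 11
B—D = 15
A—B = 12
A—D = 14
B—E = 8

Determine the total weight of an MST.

Prim, starting at A.
Step 1: cheapest edge leaving the tree is A—E (9); add E.
Step 2: cheapest edge leaving the tree is B—E (8); add B.
Step 3: cheapest edge leaving the tree is B—C (11); add C.
Step 4: cheapest edge leaving the tree is A—D (14); add D.
MST edges: A—E, B—E, B—C, A—D; total weight 9+8+11+14 = 42.

42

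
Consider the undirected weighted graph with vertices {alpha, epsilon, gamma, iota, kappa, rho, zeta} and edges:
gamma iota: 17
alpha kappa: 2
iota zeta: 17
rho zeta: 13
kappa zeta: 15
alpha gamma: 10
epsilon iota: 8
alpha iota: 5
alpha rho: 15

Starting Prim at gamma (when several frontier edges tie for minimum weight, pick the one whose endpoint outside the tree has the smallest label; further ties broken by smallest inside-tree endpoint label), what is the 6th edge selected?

rho-zeta

Prim, starting at gamma.
Step 1: frontier [alpha gamma 10, gamma iota 17] → take alpha gamma (10); add alpha.
Step 2: frontier [alpha kappa 2, alpha iota 5, alpha rho 15, gamma iota 17] → take alpha kappa (2); add kappa.
Step 3: frontier [alpha iota 5, alpha rho 15, gamma iota 17, kappa zeta 15] → take alpha iota (5); add iota.
Step 4: frontier [alpha rho 15, epsilon iota 8, iota zeta 17, kappa zeta 15] → take epsilon iota (8); add epsilon.
Step 5: frontier [alpha rho 15, iota zeta 17, kappa zeta 15] → take alpha rho (15); add rho.
Step 6: frontier [iota zeta 17, kappa zeta 15, rho zeta 13] → take rho zeta (13); add zeta.
The 6th edge added is rho zeta.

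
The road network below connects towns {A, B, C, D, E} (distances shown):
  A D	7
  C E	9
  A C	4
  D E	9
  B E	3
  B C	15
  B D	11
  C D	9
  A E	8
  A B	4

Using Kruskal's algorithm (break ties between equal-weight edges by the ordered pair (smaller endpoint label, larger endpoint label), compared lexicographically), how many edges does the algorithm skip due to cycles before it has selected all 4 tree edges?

Kruskal: consider edges lightest-first.
B E (3): add — endpoints in different components.
A B (4): add — endpoints in different components.
A C (4): add — endpoints in different components.
A D (7): add — endpoints in different components.
Edges rejected before the tree was complete: 0.

0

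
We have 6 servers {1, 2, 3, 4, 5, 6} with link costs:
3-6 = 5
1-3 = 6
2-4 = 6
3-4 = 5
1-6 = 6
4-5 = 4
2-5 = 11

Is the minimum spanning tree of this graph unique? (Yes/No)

No

Sort edges by weight, then run Kruskal:
4-5 (4): add. Components now {1} {2} {3} {4,5} {6}
3-4 (5): add. Components now {1} {2} {3,4,5} {6}
3-6 (5): add. Components now {1} {2} {3,4,5,6}
1-3 (6): add. Components now {1,3,4,5,6} {2}
1-6 (6): skip — 1 and 6 already connected.
2-4 (6): add. Components now {1,2,3,4,5,6}
Non-tree edge 1-6 has weight 6, equal to the heaviest edge on its tree cycle — swapping gives another MST of the same weight. Not unique.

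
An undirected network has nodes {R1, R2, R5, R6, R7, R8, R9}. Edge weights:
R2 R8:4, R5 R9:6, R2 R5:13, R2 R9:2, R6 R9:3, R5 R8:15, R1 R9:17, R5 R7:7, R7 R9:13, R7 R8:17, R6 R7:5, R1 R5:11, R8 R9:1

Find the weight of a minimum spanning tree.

Sort edges by weight, then run Kruskal:
R8 R9 (1): add. Components now {R7} {R2} {R8,R9} {R6} {R1} {R5}
R2 R9 (2): add. Components now {R7} {R2,R8,R9} {R6} {R1} {R5}
R6 R9 (3): add. Components now {R7} {R2,R6,R8,R9} {R1} {R5}
R2 R8 (4): skip — R2 and R8 already connected.
R6 R7 (5): add. Components now {R2,R6,R7,R8,R9} {R1} {R5}
R5 R9 (6): add. Components now {R2,R5,R6,R7,R8,R9} {R1}
R5 R7 (7): skip — R7 and R5 already connected.
R1 R5 (11): add. Components now {R1,R2,R5,R6,R7,R8,R9}
MST edges: R8 R9, R2 R9, R6 R9, R6 R7, R5 R9, R1 R5; total weight 1+2+3+5+6+11 = 28.

28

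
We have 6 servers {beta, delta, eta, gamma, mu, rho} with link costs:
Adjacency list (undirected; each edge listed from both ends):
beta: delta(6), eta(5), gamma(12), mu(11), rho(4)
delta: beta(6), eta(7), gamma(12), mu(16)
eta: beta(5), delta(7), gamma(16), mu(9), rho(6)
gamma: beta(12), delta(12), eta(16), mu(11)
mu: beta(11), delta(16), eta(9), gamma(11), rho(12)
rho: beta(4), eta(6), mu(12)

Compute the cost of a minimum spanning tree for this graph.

Prim, starting at delta.
Step 1: cheapest edge leaving the tree is beta delta (6); add beta.
Step 2: cheapest edge leaving the tree is beta rho (4); add rho.
Step 3: cheapest edge leaving the tree is beta eta (5); add eta.
Step 4: cheapest edge leaving the tree is eta mu (9); add mu.
Step 5: cheapest edge leaving the tree is gamma mu (11); add gamma.
MST edges: beta delta, beta rho, beta eta, eta mu, gamma mu; total weight 6+4+5+9+11 = 35.

35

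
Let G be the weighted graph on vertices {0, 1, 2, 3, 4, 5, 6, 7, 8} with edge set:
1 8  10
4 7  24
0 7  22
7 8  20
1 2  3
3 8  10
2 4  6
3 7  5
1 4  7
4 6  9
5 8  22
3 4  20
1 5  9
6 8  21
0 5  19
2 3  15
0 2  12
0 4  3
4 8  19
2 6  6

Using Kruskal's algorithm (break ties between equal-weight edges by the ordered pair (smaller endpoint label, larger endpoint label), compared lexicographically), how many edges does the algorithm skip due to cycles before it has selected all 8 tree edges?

2

Sort edges by weight, then run Kruskal:
0 4 (3): add — endpoints in different components.
1 2 (3): add — endpoints in different components.
3 7 (5): add — endpoints in different components.
2 4 (6): add — endpoints in different components.
2 6 (6): add — endpoints in different components.
1 4 (7): skip — 1 and 4 already connected.
1 5 (9): add — endpoints in different components.
4 6 (9): skip — 4 and 6 already connected.
1 8 (10): add — endpoints in different components.
3 8 (10): add — endpoints in different components.
Edges rejected before the tree was complete: 2.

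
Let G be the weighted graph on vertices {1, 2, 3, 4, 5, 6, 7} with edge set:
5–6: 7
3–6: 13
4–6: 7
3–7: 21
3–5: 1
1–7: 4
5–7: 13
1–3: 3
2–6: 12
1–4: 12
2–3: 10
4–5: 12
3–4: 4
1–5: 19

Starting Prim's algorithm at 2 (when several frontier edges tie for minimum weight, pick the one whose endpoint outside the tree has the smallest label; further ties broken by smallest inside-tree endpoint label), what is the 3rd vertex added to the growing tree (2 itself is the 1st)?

Grow the tree from 2 using Prim:
Step 1: frontier [2–3 10, 2–6 12] → take 2–3 (10); add 3.
Step 2: frontier [2–6 12, 3–5 1, 1–3 3, 3–4 4, 3–6 13, 3–7 21] → take 3–5 (1); add 5.
Step 3: frontier [2–6 12, 1–3 3, 3–4 4, 3–6 13, 3–7 21, 5–6 7, 4–5 12, 5–7 13, 1–5 19] → take 1–3 (3); add 1.
Step 4: frontier [1–7 4, 1–4 12, 2–6 12, 3–4 4, 3–6 13, 3–7 21, 5–6 7, 4–5 12, 5–7 13] → take 3–4 (4); add 4.
Step 5: frontier [1–7 4, 2–6 12, 3–6 13, 3–7 21, 4–6 7, 5–6 7, 5–7 13] → take 1–7 (4); add 7.
Step 6: frontier [2–6 12, 3–6 13, 4–6 7, 5–6 7] → take 4–6 (7); add 6.
Vertex order: 2, 3, 5, 1, 4, 7, 6. The 3rd vertex is 5.

5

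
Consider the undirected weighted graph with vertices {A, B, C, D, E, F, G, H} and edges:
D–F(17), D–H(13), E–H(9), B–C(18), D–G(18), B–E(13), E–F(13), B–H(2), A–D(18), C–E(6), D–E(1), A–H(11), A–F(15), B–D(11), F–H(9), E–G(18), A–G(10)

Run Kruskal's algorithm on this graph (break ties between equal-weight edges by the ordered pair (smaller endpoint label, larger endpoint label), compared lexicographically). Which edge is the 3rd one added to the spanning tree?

Sort edges by weight, then run Kruskal:
D–E (1): add — endpoints in different components.
B–H (2): add — endpoints in different components.
C–E (6): add — endpoints in different components.
E–H (9): add — endpoints in different components.
F–H (9): add — endpoints in different components.
A–G (10): add — endpoints in different components.
A–H (11): add — endpoints in different components.
The 3rd edge added is C–E.

C-E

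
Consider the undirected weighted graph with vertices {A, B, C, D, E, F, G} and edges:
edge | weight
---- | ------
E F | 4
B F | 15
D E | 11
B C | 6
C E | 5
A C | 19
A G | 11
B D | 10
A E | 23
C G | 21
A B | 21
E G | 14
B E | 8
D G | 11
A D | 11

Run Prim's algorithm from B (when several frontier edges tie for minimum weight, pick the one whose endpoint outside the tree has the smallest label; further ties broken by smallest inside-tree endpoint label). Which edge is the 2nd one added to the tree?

Prim's algorithm from B:
Step 1: cheapest edge leaving the tree is B C (6); add C.
Step 2: cheapest edge leaving the tree is C E (5); add E.
Step 3: cheapest edge leaving the tree is E F (4); add F.
Step 4: cheapest edge leaving the tree is B D (10); add D.
Step 5: cheapest edge leaving the tree is A D (11); add A.
Step 6: cheapest edge leaving the tree is A G (11); add G.
The 2nd edge added is C E.

C-E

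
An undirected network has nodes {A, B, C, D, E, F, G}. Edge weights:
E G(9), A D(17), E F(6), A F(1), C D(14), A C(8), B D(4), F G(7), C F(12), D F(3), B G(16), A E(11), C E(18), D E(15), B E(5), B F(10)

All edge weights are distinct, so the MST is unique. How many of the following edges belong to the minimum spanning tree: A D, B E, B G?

Kruskal: consider edges lightest-first.
A F (1): add — endpoints in different components.
D F (3): add — endpoints in different components.
B D (4): add — endpoints in different components.
B E (5): add — endpoints in different components.
E F (6): skip — E and F already connected.
F G (7): add — endpoints in different components.
A C (8): add — endpoints in different components.
MST edge set: {A F, D F, B D, B E, F G, A C}.
Of the listed edges, {B E} are in the MST → 1.

1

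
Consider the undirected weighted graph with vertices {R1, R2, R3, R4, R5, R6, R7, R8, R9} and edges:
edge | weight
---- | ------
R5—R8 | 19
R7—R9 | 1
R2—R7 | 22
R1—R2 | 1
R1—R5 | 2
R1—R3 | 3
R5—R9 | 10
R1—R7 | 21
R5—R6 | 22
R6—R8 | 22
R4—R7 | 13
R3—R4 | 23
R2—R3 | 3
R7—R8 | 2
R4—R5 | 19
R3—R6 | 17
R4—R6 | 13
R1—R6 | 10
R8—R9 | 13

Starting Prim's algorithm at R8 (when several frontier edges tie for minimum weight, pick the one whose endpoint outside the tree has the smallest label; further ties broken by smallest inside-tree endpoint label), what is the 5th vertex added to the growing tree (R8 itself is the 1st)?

R1

Prim's algorithm from R8:
Step 1: cheapest edge leaving the tree is R7—R8 (2); add R7.
Step 2: cheapest edge leaving the tree is R7—R9 (1); add R9.
Step 3: cheapest edge leaving the tree is R5—R9 (10); add R5.
Step 4: cheapest edge leaving the tree is R1—R5 (2); add R1.
Step 5: cheapest edge leaving the tree is R1—R2 (1); add R2.
Step 6: cheapest edge leaving the tree is R1—R3 (3); add R3.
Step 7: cheapest edge leaving the tree is R1—R6 (10); add R6.
Step 8: cheapest edge leaving the tree is R4—R6 (13); add R4.
Vertex order: R8, R7, R9, R5, R1, R2, R3, R6, R4. The 5th vertex is R1.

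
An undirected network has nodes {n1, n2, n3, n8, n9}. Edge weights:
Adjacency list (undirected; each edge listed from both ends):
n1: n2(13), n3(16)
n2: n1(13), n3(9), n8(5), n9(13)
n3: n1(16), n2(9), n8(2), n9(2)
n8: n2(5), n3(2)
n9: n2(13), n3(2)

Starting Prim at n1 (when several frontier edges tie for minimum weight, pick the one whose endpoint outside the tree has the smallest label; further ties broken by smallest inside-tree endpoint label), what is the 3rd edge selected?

n3-n8

Prim, starting at n1.
Step 1: frontier [n1—n2 13, n1—n3 16] → take n1—n2 (13); add n2.
Step 2: frontier [n1—n3 16, n2—n8 5, n2—n3 9, n2—n9 13] → take n2—n8 (5); add n8.
Step 3: frontier [n1—n3 16, n2—n3 9, n2—n9 13, n3—n8 2] → take n3—n8 (2); add n3.
Step 4: frontier [n2—n9 13, n3—n9 2] → take n3—n9 (2); add n9.
The 3rd edge added is n3—n8.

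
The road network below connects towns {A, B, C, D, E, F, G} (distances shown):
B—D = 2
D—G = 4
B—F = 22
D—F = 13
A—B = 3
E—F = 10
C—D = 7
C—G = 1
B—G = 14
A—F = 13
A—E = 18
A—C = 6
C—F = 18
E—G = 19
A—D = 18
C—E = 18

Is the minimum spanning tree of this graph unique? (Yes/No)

No

Kruskal's algorithm — process edges by increasing weight (ties by edge label):
C—G (1): add. Components now {A} {B} {C,G} {D} {E} {F}
B—D (2): add. Components now {A} {B,D} {C,G} {E} {F}
A—B (3): add. Components now {A,B,D} {C,G} {E} {F}
D—G (4): add. Components now {A,B,C,D,G} {E} {F}
A—C (6): skip — A and C already connected.
C—D (7): skip — C and D already connected.
E—F (10): add. Components now {A,B,C,D,G} {E,F}
A—F (13): add. Components now {A,B,C,D,E,F,G}
Non-tree edge D—F has weight 13, equal to the heaviest edge on its tree cycle — swapping gives another MST of the same weight. Not unique.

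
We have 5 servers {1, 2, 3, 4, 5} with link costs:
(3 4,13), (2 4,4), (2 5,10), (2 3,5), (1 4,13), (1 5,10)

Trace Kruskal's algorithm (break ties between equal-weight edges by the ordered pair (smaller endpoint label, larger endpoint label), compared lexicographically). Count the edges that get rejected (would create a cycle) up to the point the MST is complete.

Sort edges by weight, then run Kruskal:
2 4 (4): add — endpoints in different components.
2 3 (5): add — endpoints in different components.
1 5 (10): add — endpoints in different components.
2 5 (10): add — endpoints in different components.
Edges rejected before the tree was complete: 0.

0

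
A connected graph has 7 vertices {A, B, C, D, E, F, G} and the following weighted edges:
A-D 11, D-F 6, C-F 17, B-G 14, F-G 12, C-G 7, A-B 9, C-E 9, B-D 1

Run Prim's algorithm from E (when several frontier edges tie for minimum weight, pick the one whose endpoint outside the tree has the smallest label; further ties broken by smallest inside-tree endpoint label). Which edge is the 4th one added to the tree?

Prim's algorithm from E:
Step 1: cheapest edge leaving the tree is C-E (9); add C.
Step 2: cheapest edge leaving the tree is C-G (7); add G.
Step 3: cheapest edge leaving the tree is F-G (12); add F.
Step 4: cheapest edge leaving the tree is D-F (6); add D.
Step 5: cheapest edge leaving the tree is B-D (1); add B.
Step 6: cheapest edge leaving the tree is A-B (9); add A.
The 4th edge added is D-F.

D-F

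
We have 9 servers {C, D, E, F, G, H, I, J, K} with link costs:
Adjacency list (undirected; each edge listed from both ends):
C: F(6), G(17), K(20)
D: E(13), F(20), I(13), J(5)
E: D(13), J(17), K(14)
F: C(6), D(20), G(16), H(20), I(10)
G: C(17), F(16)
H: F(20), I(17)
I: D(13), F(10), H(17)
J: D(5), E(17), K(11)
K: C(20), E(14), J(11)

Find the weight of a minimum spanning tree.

91

Prim's algorithm from H:
Step 1: cheapest edge leaving the tree is H—I (17); add I.
Step 2: cheapest edge leaving the tree is F—I (10); add F.
Step 3: cheapest edge leaving the tree is C—F (6); add C.
Step 4: cheapest edge leaving the tree is D—I (13); add D.
Step 5: cheapest edge leaving the tree is D—J (5); add J.
Step 6: cheapest edge leaving the tree is J—K (11); add K.
Step 7: cheapest edge leaving the tree is D—E (13); add E.
Step 8: cheapest edge leaving the tree is F—G (16); add G.
MST edges: H—I, F—I, C—F, D—I, D—J, J—K, D—E, F—G; total weight 17+10+6+13+5+11+13+16 = 91.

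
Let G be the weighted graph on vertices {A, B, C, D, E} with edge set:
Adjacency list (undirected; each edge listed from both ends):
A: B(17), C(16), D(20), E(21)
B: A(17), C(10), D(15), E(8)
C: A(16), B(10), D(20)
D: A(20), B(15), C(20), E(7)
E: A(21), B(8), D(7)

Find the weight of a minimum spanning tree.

41

Kruskal: consider edges lightest-first.
D—E (7): add. Components now {A} {B} {C} {D,E}
B—E (8): add. Components now {A} {B,D,E} {C}
B—C (10): add. Components now {A} {B,C,D,E}
B—D (15): skip — B and D already connected.
A—C (16): add. Components now {A,B,C,D,E}
MST edges: D—E, B—E, B—C, A—C; total weight 7+8+10+16 = 41.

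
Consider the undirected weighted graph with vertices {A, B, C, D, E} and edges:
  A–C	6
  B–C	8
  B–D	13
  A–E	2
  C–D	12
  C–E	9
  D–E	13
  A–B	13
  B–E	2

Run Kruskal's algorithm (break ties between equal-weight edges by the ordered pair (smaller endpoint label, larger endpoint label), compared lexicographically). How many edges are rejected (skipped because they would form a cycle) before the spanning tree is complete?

Kruskal's algorithm — process edges by increasing weight (ties by edge label):
A–E (2): add — endpoints in different components.
B–E (2): add — endpoints in different components.
A–C (6): add — endpoints in different components.
B–C (8): skip — B and C already connected.
C–E (9): skip — C and E already connected.
C–D (12): add — endpoints in different components.
Edges rejected before the tree was complete: 2.

2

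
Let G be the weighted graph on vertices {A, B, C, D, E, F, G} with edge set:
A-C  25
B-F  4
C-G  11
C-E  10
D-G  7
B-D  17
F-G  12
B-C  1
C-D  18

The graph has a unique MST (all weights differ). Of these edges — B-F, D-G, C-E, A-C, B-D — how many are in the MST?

Kruskal's algorithm — process edges by increasing weight (ties by edge label):
B-C (1): add. Components now {A} {B,C} {D} {E} {F} {G}
B-F (4): add. Components now {A} {B,C,F} {D} {E} {G}
D-G (7): add. Components now {A} {B,C,F} {D,G} {E}
C-E (10): add. Components now {A} {B,C,E,F} {D,G}
C-G (11): add. Components now {A} {B,C,D,E,F,G}
F-G (12): skip — F and G already connected.
B-D (17): skip — B and D already connected.
C-D (18): skip — C and D already connected.
A-C (25): add. Components now {A,B,C,D,E,F,G}
MST edge set: {B-C, B-F, D-G, C-E, C-G, A-C}.
Of the listed edges, {B-F, D-G, C-E, A-C} are in the MST → 4.

4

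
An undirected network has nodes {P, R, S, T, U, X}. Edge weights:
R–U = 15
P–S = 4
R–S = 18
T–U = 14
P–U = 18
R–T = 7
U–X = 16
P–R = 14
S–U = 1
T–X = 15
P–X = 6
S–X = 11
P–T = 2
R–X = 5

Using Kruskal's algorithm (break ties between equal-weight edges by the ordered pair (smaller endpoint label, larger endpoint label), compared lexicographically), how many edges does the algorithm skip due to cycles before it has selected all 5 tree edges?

0

Kruskal: consider edges lightest-first.
S–U (1): add. Components now {T} {P} {S,U} {X} {R}
P–T (2): add. Components now {P,T} {S,U} {X} {R}
P–S (4): add. Components now {P,S,T,U} {X} {R}
R–X (5): add. Components now {P,S,T,U} {R,X}
P–X (6): add. Components now {P,R,S,T,U,X}
Edges rejected before the tree was complete: 0.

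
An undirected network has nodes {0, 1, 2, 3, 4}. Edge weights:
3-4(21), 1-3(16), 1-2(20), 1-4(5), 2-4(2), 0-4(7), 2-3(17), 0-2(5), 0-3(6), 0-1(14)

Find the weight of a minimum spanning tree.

Kruskal's algorithm — process edges by increasing weight (ties by edge label):
2-4 (2): add. Components now {0} {1} {2,4} {3}
0-2 (5): add. Components now {0,2,4} {1} {3}
1-4 (5): add. Components now {0,1,2,4} {3}
0-3 (6): add. Components now {0,1,2,3,4}
MST edges: 2-4, 0-2, 1-4, 0-3; total weight 2+5+5+6 = 18.

18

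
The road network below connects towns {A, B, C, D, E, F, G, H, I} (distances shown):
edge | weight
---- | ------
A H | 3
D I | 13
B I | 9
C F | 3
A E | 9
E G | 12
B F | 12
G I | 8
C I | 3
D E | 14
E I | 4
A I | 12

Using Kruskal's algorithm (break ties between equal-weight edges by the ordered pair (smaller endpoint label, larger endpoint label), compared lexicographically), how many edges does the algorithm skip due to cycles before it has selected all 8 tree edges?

Kruskal: consider edges lightest-first.
A H (3): add — endpoints in different components.
C F (3): add — endpoints in different components.
C I (3): add — endpoints in different components.
E I (4): add — endpoints in different components.
G I (8): add — endpoints in different components.
A E (9): add — endpoints in different components.
B I (9): add — endpoints in different components.
A I (12): skip — A and I already connected.
B F (12): skip — B and F already connected.
E G (12): skip — E and G already connected.
D I (13): add — endpoints in different components.
Edges rejected before the tree was complete: 3.

3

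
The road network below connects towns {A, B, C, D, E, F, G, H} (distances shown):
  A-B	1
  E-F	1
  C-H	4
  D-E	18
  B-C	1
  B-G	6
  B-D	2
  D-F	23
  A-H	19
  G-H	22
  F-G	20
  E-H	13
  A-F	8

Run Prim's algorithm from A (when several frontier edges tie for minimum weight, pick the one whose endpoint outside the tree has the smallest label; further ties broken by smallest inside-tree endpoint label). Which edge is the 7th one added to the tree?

Grow the tree from A using Prim:
Step 1: cheapest edge leaving the tree is A-B (1); add B.
Step 2: cheapest edge leaving the tree is B-C (1); add C.
Step 3: cheapest edge leaving the tree is B-D (2); add D.
Step 4: cheapest edge leaving the tree is C-H (4); add H.
Step 5: cheapest edge leaving the tree is B-G (6); add G.
Step 6: cheapest edge leaving the tree is A-F (8); add F.
Step 7: cheapest edge leaving the tree is E-F (1); add E.
The 7th edge added is E-F.

E-F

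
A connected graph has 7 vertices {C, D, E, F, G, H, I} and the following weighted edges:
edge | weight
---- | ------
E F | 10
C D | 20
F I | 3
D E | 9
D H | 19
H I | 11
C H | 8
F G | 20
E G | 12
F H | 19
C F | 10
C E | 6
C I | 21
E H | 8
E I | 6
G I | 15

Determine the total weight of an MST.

Kruskal's algorithm — process edges by increasing weight (ties by edge label):
F I (3): add — endpoints in different components.
C E (6): add — endpoints in different components.
E I (6): add — endpoints in different components.
C H (8): add — endpoints in different components.
E H (8): skip — E and H already connected.
D E (9): add — endpoints in different components.
C F (10): skip — C and F already connected.
E F (10): skip — E and F already connected.
H I (11): skip — H and I already connected.
E G (12): add — endpoints in different components.
MST edges: F I, C E, E I, C H, D E, E G; total weight 3+6+6+8+9+12 = 44.

44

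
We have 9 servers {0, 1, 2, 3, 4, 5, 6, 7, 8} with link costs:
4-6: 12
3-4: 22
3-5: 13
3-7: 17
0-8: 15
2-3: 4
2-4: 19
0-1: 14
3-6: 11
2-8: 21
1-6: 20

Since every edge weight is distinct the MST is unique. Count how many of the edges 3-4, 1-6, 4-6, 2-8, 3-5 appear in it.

3

Sort edges by weight, then run Kruskal:
2-3 (4): add — endpoints in different components.
3-6 (11): add — endpoints in different components.
4-6 (12): add — endpoints in different components.
3-5 (13): add — endpoints in different components.
0-1 (14): add — endpoints in different components.
0-8 (15): add — endpoints in different components.
3-7 (17): add — endpoints in different components.
2-4 (19): skip — 2 and 4 already connected.
1-6 (20): add — endpoints in different components.
MST edge set: {2-3, 3-6, 4-6, 3-5, 0-1, 0-8, 3-7, 1-6}.
Of the listed edges, {1-6, 4-6, 3-5} are in the MST → 3.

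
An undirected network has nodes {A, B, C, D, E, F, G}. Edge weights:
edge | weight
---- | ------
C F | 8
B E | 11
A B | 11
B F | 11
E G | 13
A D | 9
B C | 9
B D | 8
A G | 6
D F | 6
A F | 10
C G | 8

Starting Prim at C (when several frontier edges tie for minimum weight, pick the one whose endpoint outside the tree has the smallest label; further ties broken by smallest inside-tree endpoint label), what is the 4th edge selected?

Prim's algorithm from C:
Step 1: cheapest edge leaving the tree is C F (8); add F.
Step 2: cheapest edge leaving the tree is D F (6); add D.
Step 3: cheapest edge leaving the tree is B D (8); add B.
Step 4: cheapest edge leaving the tree is C G (8); add G.
Step 5: cheapest edge leaving the tree is A G (6); add A.
Step 6: cheapest edge leaving the tree is B E (11); add E.
The 4th edge added is C G.

C-G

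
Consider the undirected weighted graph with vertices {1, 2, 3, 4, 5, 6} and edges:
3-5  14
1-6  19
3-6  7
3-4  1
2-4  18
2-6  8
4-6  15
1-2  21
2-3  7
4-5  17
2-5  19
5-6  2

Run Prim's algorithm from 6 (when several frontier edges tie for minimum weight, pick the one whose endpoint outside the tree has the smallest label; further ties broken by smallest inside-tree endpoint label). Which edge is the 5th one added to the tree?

Prim's algorithm from 6:
Step 1: cheapest edge leaving the tree is 5-6 (2); add 5.
Step 2: cheapest edge leaving the tree is 3-6 (7); add 3.
Step 3: cheapest edge leaving the tree is 3-4 (1); add 4.
Step 4: cheapest edge leaving the tree is 2-3 (7); add 2.
Step 5: cheapest edge leaving the tree is 1-6 (19); add 1.
The 5th edge added is 1-6.

1-6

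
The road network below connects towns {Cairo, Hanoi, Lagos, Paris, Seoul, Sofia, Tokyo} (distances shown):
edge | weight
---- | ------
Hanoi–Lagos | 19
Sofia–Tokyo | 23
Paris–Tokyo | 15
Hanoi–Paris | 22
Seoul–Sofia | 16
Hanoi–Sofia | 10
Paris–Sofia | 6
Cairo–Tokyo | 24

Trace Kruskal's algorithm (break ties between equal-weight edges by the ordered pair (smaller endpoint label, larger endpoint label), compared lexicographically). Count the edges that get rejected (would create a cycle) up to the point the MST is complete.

2

Sort edges by weight, then run Kruskal:
Paris–Sofia (6): add. Components now {Cairo} {Paris,Sofia} {Lagos} {Seoul} {Hanoi} {Tokyo}
Hanoi–Sofia (10): add. Components now {Cairo} {Hanoi,Paris,Sofia} {Lagos} {Seoul} {Tokyo}
Paris–Tokyo (15): add. Components now {Cairo} {Hanoi,Paris,Sofia,Tokyo} {Lagos} {Seoul}
Seoul–Sofia (16): add. Components now {Cairo} {Hanoi,Paris,Seoul,Sofia,Tokyo} {Lagos}
Hanoi–Lagos (19): add. Components now {Cairo} {Hanoi,Lagos,Paris,Seoul,Sofia,Tokyo}
Hanoi–Paris (22): skip — Paris and Hanoi already connected.
Sofia–Tokyo (23): skip — Tokyo and Sofia already connected.
Cairo–Tokyo (24): add. Components now {Cairo,Hanoi,Lagos,Paris,Seoul,Sofia,Tokyo}
Edges rejected before the tree was complete: 2.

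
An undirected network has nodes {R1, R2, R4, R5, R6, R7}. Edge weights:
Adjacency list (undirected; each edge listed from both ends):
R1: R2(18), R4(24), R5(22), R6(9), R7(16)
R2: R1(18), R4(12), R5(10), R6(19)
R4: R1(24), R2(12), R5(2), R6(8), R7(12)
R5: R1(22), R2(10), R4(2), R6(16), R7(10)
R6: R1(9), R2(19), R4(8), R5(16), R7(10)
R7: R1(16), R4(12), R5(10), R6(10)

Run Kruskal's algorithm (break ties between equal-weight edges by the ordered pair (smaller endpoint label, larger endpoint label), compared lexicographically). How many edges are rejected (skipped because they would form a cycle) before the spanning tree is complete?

0

Sort edges by weight, then run Kruskal:
R4-R5 (2): add — endpoints in different components.
R4-R6 (8): add — endpoints in different components.
R1-R6 (9): add — endpoints in different components.
R2-R5 (10): add — endpoints in different components.
R5-R7 (10): add — endpoints in different components.
Edges rejected before the tree was complete: 0.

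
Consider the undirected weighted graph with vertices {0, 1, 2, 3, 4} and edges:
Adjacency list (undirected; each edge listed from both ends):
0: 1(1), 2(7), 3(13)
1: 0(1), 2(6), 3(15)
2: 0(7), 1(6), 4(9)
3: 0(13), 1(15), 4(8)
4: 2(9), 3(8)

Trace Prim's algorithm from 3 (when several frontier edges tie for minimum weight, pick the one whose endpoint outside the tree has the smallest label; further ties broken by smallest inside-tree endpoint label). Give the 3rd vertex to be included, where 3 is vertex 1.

2

Prim, starting at 3.
Step 1: frontier [3-4 8, 0-3 13, 1-3 15] → take 3-4 (8); add 4.
Step 2: frontier [0-3 13, 1-3 15, 2-4 9] → take 2-4 (9); add 2.
Step 3: frontier [1-2 6, 0-2 7, 0-3 13, 1-3 15] → take 1-2 (6); add 1.
Step 4: frontier [0-1 1, 0-2 7, 0-3 13] → take 0-1 (1); add 0.
Vertex order: 3, 4, 2, 1, 0. The 3rd vertex is 2.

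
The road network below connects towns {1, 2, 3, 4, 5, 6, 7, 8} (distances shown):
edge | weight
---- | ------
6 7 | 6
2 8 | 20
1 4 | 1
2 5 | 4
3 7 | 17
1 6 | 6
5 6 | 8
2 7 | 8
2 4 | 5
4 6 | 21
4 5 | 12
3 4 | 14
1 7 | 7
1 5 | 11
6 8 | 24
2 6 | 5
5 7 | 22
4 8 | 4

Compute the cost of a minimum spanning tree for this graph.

Prim's algorithm from 5:
Step 1: cheapest edge leaving the tree is 2 5 (4); add 2.
Step 2: cheapest edge leaving the tree is 2 4 (5); add 4.
Step 3: cheapest edge leaving the tree is 1 4 (1); add 1.
Step 4: cheapest edge leaving the tree is 4 8 (4); add 8.
Step 5: cheapest edge leaving the tree is 2 6 (5); add 6.
Step 6: cheapest edge leaving the tree is 6 7 (6); add 7.
Step 7: cheapest edge leaving the tree is 3 4 (14); add 3.
MST edges: 2 5, 2 4, 1 4, 4 8, 2 6, 6 7, 3 4; total weight 4+5+1+4+5+6+14 = 39.

39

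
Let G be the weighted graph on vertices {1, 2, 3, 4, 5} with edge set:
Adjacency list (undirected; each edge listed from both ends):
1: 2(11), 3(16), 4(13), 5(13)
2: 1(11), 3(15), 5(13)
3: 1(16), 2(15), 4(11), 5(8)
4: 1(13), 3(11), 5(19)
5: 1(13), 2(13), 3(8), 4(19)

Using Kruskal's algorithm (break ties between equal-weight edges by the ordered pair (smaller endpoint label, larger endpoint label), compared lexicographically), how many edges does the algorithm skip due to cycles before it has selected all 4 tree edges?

Kruskal's algorithm — process edges by increasing weight (ties by edge label):
3-5 (8): add — endpoints in different components.
1-2 (11): add — endpoints in different components.
3-4 (11): add — endpoints in different components.
1-4 (13): add — endpoints in different components.
Edges rejected before the tree was complete: 0.

0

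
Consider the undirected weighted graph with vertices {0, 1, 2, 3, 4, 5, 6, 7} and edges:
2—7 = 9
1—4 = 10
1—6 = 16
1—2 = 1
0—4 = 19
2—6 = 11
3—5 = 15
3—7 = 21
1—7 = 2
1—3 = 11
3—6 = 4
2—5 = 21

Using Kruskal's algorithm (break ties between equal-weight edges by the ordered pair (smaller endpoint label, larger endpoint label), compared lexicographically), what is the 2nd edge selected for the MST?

Kruskal: consider edges lightest-first.
1—2 (1): add — endpoints in different components.
1—7 (2): add — endpoints in different components.
3—6 (4): add — endpoints in different components.
2—7 (9): skip — 2 and 7 already connected.
1—4 (10): add — endpoints in different components.
1—3 (11): add — endpoints in different components.
2—6 (11): skip — 2 and 6 already connected.
3—5 (15): add — endpoints in different components.
1—6 (16): skip — 1 and 6 already connected.
0—4 (19): add — endpoints in different components.
The 2nd edge added is 1—7.

1-7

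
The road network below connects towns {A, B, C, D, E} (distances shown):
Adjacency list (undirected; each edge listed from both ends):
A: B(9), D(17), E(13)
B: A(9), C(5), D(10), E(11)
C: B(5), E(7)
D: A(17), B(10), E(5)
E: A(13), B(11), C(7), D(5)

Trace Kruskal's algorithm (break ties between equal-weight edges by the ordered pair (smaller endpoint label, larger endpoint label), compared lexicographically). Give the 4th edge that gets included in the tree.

A-B

Kruskal: consider edges lightest-first.
B-C (5): add — endpoints in different components.
D-E (5): add — endpoints in different components.
C-E (7): add — endpoints in different components.
A-B (9): add — endpoints in different components.
The 4th edge added is A-B.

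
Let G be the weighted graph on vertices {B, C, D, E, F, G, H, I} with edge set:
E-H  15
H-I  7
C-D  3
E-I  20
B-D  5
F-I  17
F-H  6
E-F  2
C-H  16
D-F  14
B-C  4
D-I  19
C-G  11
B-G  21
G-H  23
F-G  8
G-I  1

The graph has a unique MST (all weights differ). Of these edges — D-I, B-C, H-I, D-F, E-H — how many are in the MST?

2

Sort edges by weight, then run Kruskal:
G-I (1): add — endpoints in different components.
E-F (2): add — endpoints in different components.
C-D (3): add — endpoints in different components.
B-C (4): add — endpoints in different components.
B-D (5): skip — B and D already connected.
F-H (6): add — endpoints in different components.
H-I (7): add — endpoints in different components.
F-G (8): skip — F and G already connected.
C-G (11): add — endpoints in different components.
MST edge set: {G-I, E-F, C-D, B-C, F-H, H-I, C-G}.
Of the listed edges, {B-C, H-I} are in the MST → 2.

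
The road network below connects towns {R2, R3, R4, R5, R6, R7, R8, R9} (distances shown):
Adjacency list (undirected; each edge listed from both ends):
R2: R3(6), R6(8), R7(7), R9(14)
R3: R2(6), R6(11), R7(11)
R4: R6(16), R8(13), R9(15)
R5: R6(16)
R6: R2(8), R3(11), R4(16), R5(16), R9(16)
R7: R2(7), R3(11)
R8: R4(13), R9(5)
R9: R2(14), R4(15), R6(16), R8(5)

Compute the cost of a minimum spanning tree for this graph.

69

Kruskal's algorithm — process edges by increasing weight (ties by edge label):
R8 R9 (5): add — endpoints in different components.
R2 R3 (6): add — endpoints in different components.
R2 R7 (7): add — endpoints in different components.
R2 R6 (8): add — endpoints in different components.
R3 R6 (11): skip — R6 and R3 already connected.
R3 R7 (11): skip — R3 and R7 already connected.
R4 R8 (13): add — endpoints in different components.
R2 R9 (14): add — endpoints in different components.
R4 R9 (15): skip — R9 and R4 already connected.
R4 R6 (16): skip — R6 and R4 already connected.
R5 R6 (16): add — endpoints in different components.
MST edges: R8 R9, R2 R3, R2 R7, R2 R6, R4 R8, R2 R9, R5 R6; total weight 5+6+7+8+13+14+16 = 69.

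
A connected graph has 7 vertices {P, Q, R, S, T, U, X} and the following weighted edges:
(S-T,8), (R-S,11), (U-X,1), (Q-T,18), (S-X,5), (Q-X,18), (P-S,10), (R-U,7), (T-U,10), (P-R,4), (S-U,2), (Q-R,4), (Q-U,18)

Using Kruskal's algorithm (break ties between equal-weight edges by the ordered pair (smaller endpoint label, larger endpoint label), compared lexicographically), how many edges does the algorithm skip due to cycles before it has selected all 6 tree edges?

1

Sort edges by weight, then run Kruskal:
U-X (1): add — endpoints in different components.
S-U (2): add — endpoints in different components.
P-R (4): add — endpoints in different components.
Q-R (4): add — endpoints in different components.
S-X (5): skip — X and S already connected.
R-U (7): add — endpoints in different components.
S-T (8): add — endpoints in different components.
Edges rejected before the tree was complete: 1.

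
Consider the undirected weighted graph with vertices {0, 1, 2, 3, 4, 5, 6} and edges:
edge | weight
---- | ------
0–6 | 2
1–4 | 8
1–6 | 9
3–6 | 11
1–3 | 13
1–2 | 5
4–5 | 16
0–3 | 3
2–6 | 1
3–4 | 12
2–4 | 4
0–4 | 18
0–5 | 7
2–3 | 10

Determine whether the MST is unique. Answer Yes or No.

Yes

Sort edges by weight, then run Kruskal:
2–6 (1): add — endpoints in different components.
0–6 (2): add — endpoints in different components.
0–3 (3): add — endpoints in different components.
2–4 (4): add — endpoints in different components.
1–2 (5): add — endpoints in different components.
0–5 (7): add — endpoints in different components.
Every non-tree edge has weight strictly greater than the heaviest edge on the tree path between its endpoints, so the MST is unique.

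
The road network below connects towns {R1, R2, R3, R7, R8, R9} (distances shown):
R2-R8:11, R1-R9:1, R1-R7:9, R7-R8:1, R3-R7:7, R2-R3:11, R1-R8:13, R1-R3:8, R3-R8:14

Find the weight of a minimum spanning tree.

Prim, starting at R3.
Step 1: frontier [R3-R7 7, R1-R3 8, R2-R3 11, R3-R8 14] → take R3-R7 (7); add R7.
Step 2: frontier [R1-R3 8, R2-R3 11, R3-R8 14, R7-R8 1, R1-R7 9] → take R7-R8 (1); add R8.
Step 3: frontier [R1-R3 8, R2-R3 11, R1-R7 9, R2-R8 11, R1-R8 13] → take R1-R3 (8); add R1.
Step 4: frontier [R1-R9 1, R2-R3 11, R2-R8 11] → take R1-R9 (1); add R9.
Step 5: frontier [R2-R3 11, R2-R8 11] → take R2-R3 (11); add R2.
MST edges: R3-R7, R7-R8, R1-R3, R1-R9, R2-R3; total weight 7+1+8+1+11 = 28.

28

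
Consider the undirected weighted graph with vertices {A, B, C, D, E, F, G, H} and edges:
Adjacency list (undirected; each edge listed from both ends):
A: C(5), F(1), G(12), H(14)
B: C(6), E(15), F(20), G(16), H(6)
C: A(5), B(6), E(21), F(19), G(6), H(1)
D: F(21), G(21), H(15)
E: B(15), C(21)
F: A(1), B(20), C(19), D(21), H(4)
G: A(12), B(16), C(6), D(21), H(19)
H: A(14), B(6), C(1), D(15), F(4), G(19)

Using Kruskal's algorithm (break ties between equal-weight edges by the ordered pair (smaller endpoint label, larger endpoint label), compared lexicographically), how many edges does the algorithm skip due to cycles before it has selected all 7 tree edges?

Kruskal's algorithm — process edges by increasing weight (ties by edge label):
A—F (1): add — endpoints in different components.
C—H (1): add — endpoints in different components.
F—H (4): add — endpoints in different components.
A—C (5): skip — A and C already connected.
B—C (6): add — endpoints in different components.
B—H (6): skip — B and H already connected.
C—G (6): add — endpoints in different components.
A—G (12): skip — A and G already connected.
A—H (14): skip — A and H already connected.
B—E (15): add — endpoints in different components.
D—H (15): add — endpoints in different components.
Edges rejected before the tree was complete: 4.

4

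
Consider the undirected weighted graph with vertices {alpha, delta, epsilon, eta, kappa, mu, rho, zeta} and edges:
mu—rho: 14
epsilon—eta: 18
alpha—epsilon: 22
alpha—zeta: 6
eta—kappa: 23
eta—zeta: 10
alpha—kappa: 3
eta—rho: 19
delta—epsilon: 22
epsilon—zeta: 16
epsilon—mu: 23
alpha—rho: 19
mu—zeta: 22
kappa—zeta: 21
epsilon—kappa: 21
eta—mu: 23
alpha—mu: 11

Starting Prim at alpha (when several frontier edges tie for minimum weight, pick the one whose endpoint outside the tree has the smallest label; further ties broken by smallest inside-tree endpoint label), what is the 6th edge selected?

epsilon-zeta

Prim's algorithm from alpha:
Step 1: cheapest edge leaving the tree is alpha—kappa (3); add kappa.
Step 2: cheapest edge leaving the tree is alpha—zeta (6); add zeta.
Step 3: cheapest edge leaving the tree is eta—zeta (10); add eta.
Step 4: cheapest edge leaving the tree is alpha—mu (11); add mu.
Step 5: cheapest edge leaving the tree is mu—rho (14); add rho.
Step 6: cheapest edge leaving the tree is epsilon—zeta (16); add epsilon.
Step 7: cheapest edge leaving the tree is delta—epsilon (22); add delta.
The 6th edge added is epsilon—zeta.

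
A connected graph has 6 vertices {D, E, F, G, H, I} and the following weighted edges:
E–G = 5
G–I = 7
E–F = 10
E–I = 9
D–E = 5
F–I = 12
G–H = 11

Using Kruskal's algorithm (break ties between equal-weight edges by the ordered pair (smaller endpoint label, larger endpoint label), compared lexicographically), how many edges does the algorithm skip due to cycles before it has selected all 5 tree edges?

Kruskal's algorithm — process edges by increasing weight (ties by edge label):
D–E (5): add — endpoints in different components.
E–G (5): add — endpoints in different components.
G–I (7): add — endpoints in different components.
E–I (9): skip — E and I already connected.
E–F (10): add — endpoints in different components.
G–H (11): add — endpoints in different components.
Edges rejected before the tree was complete: 1.

1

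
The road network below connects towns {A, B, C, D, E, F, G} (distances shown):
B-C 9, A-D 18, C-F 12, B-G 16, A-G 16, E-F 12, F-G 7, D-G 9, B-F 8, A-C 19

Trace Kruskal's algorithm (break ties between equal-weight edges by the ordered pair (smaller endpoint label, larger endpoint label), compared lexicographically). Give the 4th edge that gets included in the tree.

D-G

Sort edges by weight, then run Kruskal:
F-G (7): add. Components now {A} {B} {C} {D} {E} {F,G}
B-F (8): add. Components now {A} {B,F,G} {C} {D} {E}
B-C (9): add. Components now {A} {B,C,F,G} {D} {E}
D-G (9): add. Components now {A} {B,C,D,F,G} {E}
C-F (12): skip — C and F already connected.
E-F (12): add. Components now {A} {B,C,D,E,F,G}
A-G (16): add. Components now {A,B,C,D,E,F,G}
The 4th edge added is D-G.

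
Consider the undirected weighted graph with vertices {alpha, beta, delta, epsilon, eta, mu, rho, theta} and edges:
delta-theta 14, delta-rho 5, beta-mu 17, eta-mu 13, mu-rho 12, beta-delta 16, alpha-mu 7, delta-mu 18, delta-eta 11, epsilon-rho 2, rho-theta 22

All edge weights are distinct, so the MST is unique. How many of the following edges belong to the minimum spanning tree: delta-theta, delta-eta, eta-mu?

Sort edges by weight, then run Kruskal:
epsilon-rho (2): add — endpoints in different components.
delta-rho (5): add — endpoints in different components.
alpha-mu (7): add — endpoints in different components.
delta-eta (11): add — endpoints in different components.
mu-rho (12): add — endpoints in different components.
eta-mu (13): skip — eta and mu already connected.
delta-theta (14): add — endpoints in different components.
beta-delta (16): add — endpoints in different components.
MST edge set: {epsilon-rho, delta-rho, alpha-mu, delta-eta, mu-rho, delta-theta, beta-delta}.
Of the listed edges, {delta-theta, delta-eta} are in the MST → 2.

2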